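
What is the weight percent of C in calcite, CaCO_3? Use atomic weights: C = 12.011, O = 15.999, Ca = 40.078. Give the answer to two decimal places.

12.00 weight percent

Molar mass of CaCO_3: 1*40.078 + 1*12.011 + 3*15.999 = 100.086 g/mol.
Mass of C per formula unit: 1 × 12.011 = 12.011 g.
Weight fraction C = 12.011 / 100.086 = 0.1200.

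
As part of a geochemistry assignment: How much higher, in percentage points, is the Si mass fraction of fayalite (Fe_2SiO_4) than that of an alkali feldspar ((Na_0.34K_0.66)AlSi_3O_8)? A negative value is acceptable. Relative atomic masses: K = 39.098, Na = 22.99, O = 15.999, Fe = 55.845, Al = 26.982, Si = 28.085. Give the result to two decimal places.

First mineral: 28.085 g Si in 203.771 g formula = 13.78 wt% Si.
Second mineral: 84.255 g Si in 272.850 g formula = 30.88 wt% Si.
13.78% − 30.88% gives a difference of -17.10 percentage points.

-17.10 percentage points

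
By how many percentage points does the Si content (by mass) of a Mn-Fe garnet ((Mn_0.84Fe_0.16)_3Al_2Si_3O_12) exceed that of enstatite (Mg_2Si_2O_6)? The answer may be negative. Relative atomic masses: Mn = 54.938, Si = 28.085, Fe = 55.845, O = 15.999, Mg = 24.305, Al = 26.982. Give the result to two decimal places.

First mineral: 84.255 g Si in 495.456 g formula = 17.01 wt% Si.
Second mineral: 56.170 g Si in 200.774 g formula = 27.98 wt% Si.
17.01% − 27.98% gives a difference of -10.97 percentage points.

-10.97 percentage points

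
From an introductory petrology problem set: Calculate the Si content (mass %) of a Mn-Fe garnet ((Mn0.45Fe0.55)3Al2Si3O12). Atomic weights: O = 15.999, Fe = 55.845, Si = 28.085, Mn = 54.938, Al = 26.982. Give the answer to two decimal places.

16.97 mass %

Formula mass = 1.35×54.938 + 1.65×55.845 + 2×26.982 + 3×28.085 + 12×15.999 = 496.518 g/mol, of which 84.255 g is Si.
So Si makes up 84.255/496.518 = 0.1697 of the mass, i.e. 16.97%.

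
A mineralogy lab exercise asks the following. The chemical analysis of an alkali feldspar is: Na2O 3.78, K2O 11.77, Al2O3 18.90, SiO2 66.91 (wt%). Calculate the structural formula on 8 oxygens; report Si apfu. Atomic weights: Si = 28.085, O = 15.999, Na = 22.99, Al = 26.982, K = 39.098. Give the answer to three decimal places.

3.000 Si apfu

3.78 wt% Na2O ÷ 61.979 g/mol = 0.06099 mol, giving 0.12198 Na and 0.06099 O.
11.77 wt% K2O ÷ 94.195 g/mol = 0.12495 mol, giving 0.24990 K and 0.12495 O.
18.90 wt% Al2O3 ÷ 101.961 g/mol = 0.18536 mol, giving 0.37072 Al and 0.55608 O.
66.91 wt% SiO2 ÷ 60.083 g/mol = 1.11363 mol, giving 1.11363 Si and 2.22726 O.
Oxygen sums to 2.96928; scaling by 8/2.96928 = 2.69426 puts the formula on 8 O.
Si: 1.11363 × 2.69426 = 3.000 atoms per formula unit.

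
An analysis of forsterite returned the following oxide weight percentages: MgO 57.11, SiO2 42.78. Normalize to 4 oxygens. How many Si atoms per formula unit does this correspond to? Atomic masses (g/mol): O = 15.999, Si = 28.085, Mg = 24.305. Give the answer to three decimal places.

1.002 Si apfu

MgO (M=40.304): mol = 1.41698; Mg = 1.41698, O = 1.41698.
SiO2 (M=60.083): mol = 0.71202; Si = 0.71202, O = 1.42404.
ΣO = 2.84102; factor = 4/ΣO = 1.40795.
Si apfu = 0.71202 × 1.40795 = 1.002.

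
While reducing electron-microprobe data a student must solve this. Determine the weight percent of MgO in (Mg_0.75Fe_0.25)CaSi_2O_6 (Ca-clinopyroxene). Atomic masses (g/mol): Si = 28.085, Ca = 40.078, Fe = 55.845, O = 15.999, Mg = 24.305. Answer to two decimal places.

M((Mg_0.75Fe_0.25)CaSi_2O_6) = 224.432 g/mol; M(MgO) = 40.304 g/mol.
Moles MgO per formula unit = 0.75 Mg ÷ 1 = 0.7500.
MgO fraction = (0.7500 × 40.304) / 224.432 = 30.228/224.432 = 0.1347.

13.47 wt%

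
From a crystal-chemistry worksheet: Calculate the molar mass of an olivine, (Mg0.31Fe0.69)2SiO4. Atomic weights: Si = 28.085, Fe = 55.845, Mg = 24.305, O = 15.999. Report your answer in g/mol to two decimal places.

Mg: 0.62 × 24.305 = 15.0691
Fe: 1.38 × 55.845 = 77.0661
Si: 1 × 28.085 = 28.0850
O: 4 × 15.999 = 63.9960
Summing the contributions gives the formula mass.

184.22 g/mol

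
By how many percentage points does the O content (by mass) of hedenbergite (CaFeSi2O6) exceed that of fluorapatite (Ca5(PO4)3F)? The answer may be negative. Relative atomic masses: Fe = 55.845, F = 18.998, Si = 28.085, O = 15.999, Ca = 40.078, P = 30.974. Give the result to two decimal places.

0.62 percentage points

M(CaFeSi2O6) = 248.087 g/mol, so wt% O = 95.994/248.087 × 100 = 38.69%.
M(Ca5(PO4)3F) = 504.298 g/mol, so wt% O = 191.988/504.298 × 100 = 38.07%.
38.69 − 38.07 = 0.62 pp.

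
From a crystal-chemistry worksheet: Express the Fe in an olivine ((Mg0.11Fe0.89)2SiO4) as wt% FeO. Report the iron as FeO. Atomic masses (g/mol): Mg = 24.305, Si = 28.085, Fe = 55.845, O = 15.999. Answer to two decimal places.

M((Mg0.11Fe0.89)2SiO4) = 196.832 g/mol; M(FeO) = 71.844 g/mol.
Moles FeO per formula unit = 1.78 Fe ÷ 1 = 1.7800.
FeO fraction = (1.7800 × 71.844) / 196.832 = 127.882/196.832 = 0.6497.

64.97 wt%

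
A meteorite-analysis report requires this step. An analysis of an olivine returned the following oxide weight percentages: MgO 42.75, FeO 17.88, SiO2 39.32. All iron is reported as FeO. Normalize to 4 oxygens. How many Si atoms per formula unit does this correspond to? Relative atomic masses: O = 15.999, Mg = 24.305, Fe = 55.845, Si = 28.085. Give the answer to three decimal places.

1.000 Si apfu

42.75 wt% MgO ÷ 40.304 g/mol = 1.06069 mol, giving 1.06069 Mg and 1.06069 O.
17.88 wt% FeO ÷ 71.844 g/mol = 0.24887 mol, giving 0.24887 Fe and 0.24887 O.
39.32 wt% SiO2 ÷ 60.083 g/mol = 0.65443 mol, giving 0.65443 Si and 1.30886 O.
Oxygen sums to 2.61842; scaling by 4/2.61842 = 1.52764 puts the formula on 4 O.
Si: 0.65443 × 1.52764 = 1.000 atoms per formula unit.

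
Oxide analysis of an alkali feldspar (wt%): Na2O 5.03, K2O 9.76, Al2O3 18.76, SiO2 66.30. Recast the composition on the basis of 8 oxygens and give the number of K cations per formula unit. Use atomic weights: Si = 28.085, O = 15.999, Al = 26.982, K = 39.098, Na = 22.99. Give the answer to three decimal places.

5.03 wt% Na2O ÷ 61.979 g/mol = 0.08116 mol, giving 0.16232 Na and 0.08116 O.
9.76 wt% K2O ÷ 94.195 g/mol = 0.10361 mol, giving 0.20722 K and 0.10361 O.
18.76 wt% Al2O3 ÷ 101.961 g/mol = 0.18399 mol, giving 0.36798 Al and 0.55197 O.
66.30 wt% SiO2 ÷ 60.083 g/mol = 1.10347 mol, giving 1.10347 Si and 2.20694 O.
Oxygen sums to 2.94368; scaling by 8/2.94368 = 2.71769 puts the formula on 8 O.
K: 0.20722 × 2.71769 = 0.563 atoms per formula unit.

0.563 K apfu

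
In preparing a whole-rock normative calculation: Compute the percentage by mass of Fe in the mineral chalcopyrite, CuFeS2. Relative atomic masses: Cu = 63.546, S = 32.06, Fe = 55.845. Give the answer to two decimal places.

30.43 weight percent

Formula mass = 1×63.546 + 1×55.845 + 2×32.06 = 183.511 g/mol, of which 55.845 g is Fe.
So Fe makes up 55.845/183.511 = 0.3043 of the mass, i.e. 30.43%.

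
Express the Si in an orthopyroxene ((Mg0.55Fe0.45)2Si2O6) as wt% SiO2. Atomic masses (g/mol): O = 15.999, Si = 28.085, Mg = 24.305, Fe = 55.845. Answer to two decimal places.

Formula mass = 229.160 g/mol.
2 Si → 2.0000 mol SiO2 per formula unit; M(SiO2) = 60.083, so SiO2 mass = 120.166 g.
120.166/229.160 × 100 = 52.44 wt%.

52.44 wt%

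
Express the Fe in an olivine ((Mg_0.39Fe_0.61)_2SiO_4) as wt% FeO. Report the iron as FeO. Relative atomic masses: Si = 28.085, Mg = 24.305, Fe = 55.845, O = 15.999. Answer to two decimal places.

48.92 wt%

Formula mass = 179.170 g/mol.
1.22 Fe → 1.2200 mol FeO per formula unit; M(FeO) = 71.844, so FeO mass = 87.650 g.
87.650/179.170 × 100 = 48.92 wt%.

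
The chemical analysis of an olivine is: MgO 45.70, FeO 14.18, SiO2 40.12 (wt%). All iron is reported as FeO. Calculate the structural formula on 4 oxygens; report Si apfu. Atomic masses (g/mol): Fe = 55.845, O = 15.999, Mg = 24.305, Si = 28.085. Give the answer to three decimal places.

MgO (M=40.304): mol = 1.13388; Mg = 1.13388, O = 1.13388.
FeO (M=71.844): mol = 0.19737; Fe = 0.19737, O = 0.19737.
SiO2 (M=60.083): mol = 0.66774; Si = 0.66774, O = 1.33548.
ΣO = 2.66673; factor = 4/ΣO = 1.49996.
Si apfu = 0.66774 × 1.49996 = 1.002.

1.002 Si apfu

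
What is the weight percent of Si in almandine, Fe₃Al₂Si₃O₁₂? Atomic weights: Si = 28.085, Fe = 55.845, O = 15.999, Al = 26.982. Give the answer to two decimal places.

16.93 mass %

Formula mass = 3*55.845 + 2*26.982 + 3*28.085 + 12*15.999 = 497.742 g/mol, of which 84.255 g is Si.
So Si makes up 84.255/497.742 = 0.1693 of the mass, i.e. 16.93%.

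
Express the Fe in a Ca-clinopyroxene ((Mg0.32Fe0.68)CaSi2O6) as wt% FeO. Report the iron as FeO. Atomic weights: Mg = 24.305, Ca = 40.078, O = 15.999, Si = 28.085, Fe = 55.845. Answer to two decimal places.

20.53 wt%

Molar mass of (Mg0.32Fe0.68)CaSi2O6 = 0.32*24.305 + 0.68*55.845 + 1*40.078 + 2*28.085 + 6*15.999 = 237.994 g/mol.
Each formula unit contains 0.68 Fe, equivalent to 0.68/1 = 0.6800 mol FeO.
M(FeO) = 1×55.845 + 1×15.999 = 71.844 g/mol.
Mass of FeO per formula unit = 0.6800 × 71.844 = 48.854 g.
FeO wt% = 48.854 / 237.994 × 100 = 20.53%.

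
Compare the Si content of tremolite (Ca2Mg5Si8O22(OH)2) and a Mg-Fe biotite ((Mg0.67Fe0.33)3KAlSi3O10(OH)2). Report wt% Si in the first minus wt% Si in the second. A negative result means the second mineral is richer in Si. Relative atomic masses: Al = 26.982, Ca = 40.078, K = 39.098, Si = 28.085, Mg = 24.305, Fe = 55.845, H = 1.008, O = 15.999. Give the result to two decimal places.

Si in Ca2Mg5Si8O22(OH)2: molar mass 812.353 g/mol; 8×28.085 = 224.680 g → 27.66 wt%.
Si in (Mg0.67Fe0.33)3KAlSi3O10(OH)2: molar mass 448.479 g/mol; 3×28.085 = 84.255 g → 18.79 wt%.
Difference = 27.66 − 18.79 = 8.87 percentage points.

8.87 percentage points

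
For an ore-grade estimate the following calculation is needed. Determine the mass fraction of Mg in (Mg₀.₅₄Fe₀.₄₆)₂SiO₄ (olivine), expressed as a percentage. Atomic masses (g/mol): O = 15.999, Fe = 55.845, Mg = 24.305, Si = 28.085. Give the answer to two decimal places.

15.47 wt%

Formula mass = 1.08·24.305 + 0.92·55.845 + 1·28.085 + 4·15.999 = 169.708 g/mol, of which 26.249 g is Mg.
So Mg makes up 26.249/169.708 = 0.1547 of the mass, i.e. 15.47%.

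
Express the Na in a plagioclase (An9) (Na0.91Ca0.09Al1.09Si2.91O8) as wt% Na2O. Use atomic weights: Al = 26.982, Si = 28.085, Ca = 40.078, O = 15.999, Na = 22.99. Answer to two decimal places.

10.70 wt%

M(Na0.91Ca0.09Al1.09Si2.91O8) = 263.658 g/mol; M(Na2O) = 61.979 g/mol.
Moles Na2O per formula unit = 0.91 Na ÷ 2 = 0.4550.
Na2O fraction = (0.4550 × 61.979) / 263.658 = 28.200/263.658 = 0.1070.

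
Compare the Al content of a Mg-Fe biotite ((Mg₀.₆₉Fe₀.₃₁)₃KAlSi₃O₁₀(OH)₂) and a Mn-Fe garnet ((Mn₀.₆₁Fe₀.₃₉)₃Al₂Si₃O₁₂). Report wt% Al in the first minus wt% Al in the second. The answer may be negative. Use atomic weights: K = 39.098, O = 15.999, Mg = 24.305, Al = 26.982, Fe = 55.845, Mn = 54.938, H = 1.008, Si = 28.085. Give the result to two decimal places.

-4.84 percentage points

Al in (Mg₀.₆₉Fe₀.₃₁)₃KAlSi₃O₁₀(OH)₂: molar mass 446.586 g/mol; 1×26.982 = 26.982 g → 6.04 wt%.
Al in (Mn₀.₆₁Fe₀.₃₉)₃Al₂Si₃O₁₂: molar mass 496.082 g/mol; 2×26.982 = 53.964 g → 10.88 wt%.
Difference = 6.04 − 10.88 = -4.84 percentage points.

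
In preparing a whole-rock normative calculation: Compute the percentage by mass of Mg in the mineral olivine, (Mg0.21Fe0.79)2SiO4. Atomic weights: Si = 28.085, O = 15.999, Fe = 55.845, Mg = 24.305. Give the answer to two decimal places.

M((Mg0.21Fe0.79)2SiO4) = 190.524 g/mol.
Mg contributes 0.42 × 24.305 = 10.208 g per mole.
10.208/190.524 = 0.0536 → 5.36%.

5.36 mass %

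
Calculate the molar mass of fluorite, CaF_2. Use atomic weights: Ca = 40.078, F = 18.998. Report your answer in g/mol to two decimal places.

The formula mass is the sum 1·40.078 + 2·18.998.

78.07 g/mol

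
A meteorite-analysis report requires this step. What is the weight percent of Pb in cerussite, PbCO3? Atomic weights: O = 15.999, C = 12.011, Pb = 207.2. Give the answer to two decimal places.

77.54 weight percent

Molar mass of PbCO3: 1×207.2 + 1×12.011 + 3×15.999 = 267.208 g/mol.
Mass of Pb per formula unit: 1 × 207.2 = 207.200 g.
Weight fraction Pb = 207.200 / 267.208 = 0.7754.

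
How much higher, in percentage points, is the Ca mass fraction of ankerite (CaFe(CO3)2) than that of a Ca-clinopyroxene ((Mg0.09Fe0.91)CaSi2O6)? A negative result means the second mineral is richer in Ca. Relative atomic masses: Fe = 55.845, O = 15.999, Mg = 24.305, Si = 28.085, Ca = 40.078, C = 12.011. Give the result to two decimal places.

Ca in CaFe(CO3)2: molar mass 215.939 g/mol; 1×40.078 = 40.078 g → 18.56 wt%.
Ca in (Mg0.09Fe0.91)CaSi2O6: molar mass 245.248 g/mol; 1×40.078 = 40.078 g → 16.34 wt%.
Difference = 18.56 − 16.34 = 2.22 percentage points.

2.22 percentage points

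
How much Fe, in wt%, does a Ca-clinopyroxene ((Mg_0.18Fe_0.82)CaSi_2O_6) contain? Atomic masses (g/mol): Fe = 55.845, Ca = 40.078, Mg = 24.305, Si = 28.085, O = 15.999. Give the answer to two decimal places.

M((Mg_0.18Fe_0.82)CaSi_2O_6) = 242.410 g/mol.
Fe contributes 0.82 × 55.845 = 45.793 g per mole.
45.793/242.410 = 0.1889 → 18.89%.

18.89 wt%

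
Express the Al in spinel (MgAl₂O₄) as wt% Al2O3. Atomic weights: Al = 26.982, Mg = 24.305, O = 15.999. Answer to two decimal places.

M(MgAl₂O₄) = 142.265 g/mol; M(Al2O3) = 101.961 g/mol.
Moles Al2O3 per formula unit = 2 Al ÷ 2 = 1.0000.
Al2O3 fraction = (1.0000 × 101.961) / 142.265 = 101.961/142.265 = 0.7167.

71.67 wt%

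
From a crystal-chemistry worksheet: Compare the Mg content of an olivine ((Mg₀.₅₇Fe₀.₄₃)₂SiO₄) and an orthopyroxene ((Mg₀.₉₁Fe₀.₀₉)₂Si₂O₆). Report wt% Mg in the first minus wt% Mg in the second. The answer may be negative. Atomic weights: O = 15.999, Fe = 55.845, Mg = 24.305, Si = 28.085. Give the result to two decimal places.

-4.92 percentage points

First mineral: 27.708 g Mg in 167.815 g formula = 16.51 wt% Mg.
Second mineral: 44.235 g Mg in 206.451 g formula = 21.43 wt% Mg.
16.51% − 21.43% gives a difference of -4.92 percentage points.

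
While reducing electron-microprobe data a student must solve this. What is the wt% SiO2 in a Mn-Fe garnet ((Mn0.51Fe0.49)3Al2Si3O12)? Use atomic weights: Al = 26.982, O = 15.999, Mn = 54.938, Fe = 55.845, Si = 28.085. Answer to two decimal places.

Molar mass of (Mn0.51Fe0.49)3Al2Si3O12 = 1.53*54.938 + 1.47*55.845 + 2*26.982 + 3*28.085 + 12*15.999 = 496.354 g/mol.
Each formula unit contains 3 Si, equivalent to 3/1 = 3.0000 mol SiO2.
M(SiO2) = 1×28.085 + 2×15.999 = 60.083 g/mol.
Mass of SiO2 per formula unit = 3.0000 × 60.083 = 180.249 g.
SiO2 wt% = 180.249 / 496.354 × 100 = 36.31%.

36.31 wt%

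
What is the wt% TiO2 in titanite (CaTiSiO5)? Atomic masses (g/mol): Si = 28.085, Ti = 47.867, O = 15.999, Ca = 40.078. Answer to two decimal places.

M(CaTiSiO5) = 196.025 g/mol; M(TiO2) = 79.865 g/mol.
Moles TiO2 per formula unit = 1 Ti ÷ 1 = 1.0000.
TiO2 fraction = (1.0000 × 79.865) / 196.025 = 79.865/196.025 = 0.4074.

40.74 wt%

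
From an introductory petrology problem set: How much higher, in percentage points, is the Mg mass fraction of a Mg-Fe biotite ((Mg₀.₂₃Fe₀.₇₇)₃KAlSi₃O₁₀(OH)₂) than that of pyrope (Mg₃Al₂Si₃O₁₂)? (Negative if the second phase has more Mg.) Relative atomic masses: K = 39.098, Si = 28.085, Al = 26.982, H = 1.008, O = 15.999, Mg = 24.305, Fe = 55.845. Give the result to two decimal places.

Mg in (Mg₀.₂₃Fe₀.₇₇)₃KAlSi₃O₁₀(OH)₂: molar mass 490.111 g/mol; 0.69×24.305 = 16.770 g → 3.42 wt%.
Mg in Mg₃Al₂Si₃O₁₂: molar mass 403.122 g/mol; 3×24.305 = 72.915 g → 18.09 wt%.
Difference = 3.42 − 18.09 = -14.67 percentage points.

-14.67 percentage points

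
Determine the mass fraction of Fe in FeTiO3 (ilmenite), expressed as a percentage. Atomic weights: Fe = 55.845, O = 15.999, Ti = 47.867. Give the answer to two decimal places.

36.81 weight percent

Molar mass of FeTiO3: 1·55.845 + 1·47.867 + 3·15.999 = 151.709 g/mol.
Mass of Fe per formula unit: 1 × 55.845 = 55.845 g.
Weight fraction Fe = 55.845 / 151.709 = 0.3681.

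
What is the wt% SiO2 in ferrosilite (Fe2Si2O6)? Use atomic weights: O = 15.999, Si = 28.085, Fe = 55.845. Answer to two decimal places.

Formula mass = 263.854 g/mol.
2 Si → 2.0000 mol SiO2 per formula unit; M(SiO2) = 60.083, so SiO2 mass = 120.166 g.
120.166/263.854 × 100 = 45.54 wt%.

45.54 wt%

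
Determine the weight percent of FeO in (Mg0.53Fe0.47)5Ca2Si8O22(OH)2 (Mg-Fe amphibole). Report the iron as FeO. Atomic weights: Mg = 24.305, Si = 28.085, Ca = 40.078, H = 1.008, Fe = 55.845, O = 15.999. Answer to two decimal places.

Formula mass = 886.472 g/mol.
2.35 Fe → 2.3500 mol FeO per formula unit; M(FeO) = 71.844, so FeO mass = 168.833 g.
168.833/886.472 × 100 = 19.05 wt%.

19.05 wt%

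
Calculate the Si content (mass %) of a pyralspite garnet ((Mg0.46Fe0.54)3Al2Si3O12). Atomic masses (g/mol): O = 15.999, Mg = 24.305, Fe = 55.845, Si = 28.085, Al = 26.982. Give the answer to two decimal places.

18.55 mass %

Formula mass = 1.38·24.305 + 1.62·55.845 + 2·26.982 + 3·28.085 + 12·15.999 = 454.217 g/mol, of which 84.255 g is Si.
So Si makes up 84.255/454.217 = 0.1855 of the mass, i.e. 18.55%.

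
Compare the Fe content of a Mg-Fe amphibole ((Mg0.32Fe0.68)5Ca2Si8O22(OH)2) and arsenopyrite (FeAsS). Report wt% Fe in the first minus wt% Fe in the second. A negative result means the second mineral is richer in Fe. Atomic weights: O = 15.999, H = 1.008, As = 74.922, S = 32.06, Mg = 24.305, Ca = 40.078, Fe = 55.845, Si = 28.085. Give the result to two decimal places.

-13.65 percentage points

First mineral: 189.873 g Fe in 919.589 g formula = 20.65 wt% Fe.
Second mineral: 55.845 g Fe in 162.827 g formula = 34.30 wt% Fe.
20.65% − 34.30% gives a difference of -13.65 percentage points.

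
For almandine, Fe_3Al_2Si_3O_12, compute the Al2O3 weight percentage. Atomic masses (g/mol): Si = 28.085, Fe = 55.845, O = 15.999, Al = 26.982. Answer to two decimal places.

20.48 wt%

Molar mass of Fe_3Al_2Si_3O_12 = 3*55.845 + 2*26.982 + 3*28.085 + 12*15.999 = 497.742 g/mol.
Each formula unit contains 2 Al, equivalent to 2/2 = 1.0000 mol Al2O3.
M(Al2O3) = 2×26.982 + 3×15.999 = 101.961 g/mol.
Mass of Al2O3 per formula unit = 1.0000 × 101.961 = 101.961 g.
Al2O3 wt% = 101.961 / 497.742 × 100 = 20.48%.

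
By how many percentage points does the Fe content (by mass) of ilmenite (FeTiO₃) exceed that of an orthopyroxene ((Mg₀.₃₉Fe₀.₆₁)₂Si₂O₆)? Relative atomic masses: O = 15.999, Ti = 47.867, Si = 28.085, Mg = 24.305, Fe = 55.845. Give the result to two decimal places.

8.33 percentage points

M(FeTiO₃) = 151.709 g/mol, so wt% Fe = 55.845/151.709 × 100 = 36.81%.
M((Mg₀.₃₉Fe₀.₆₁)₂Si₂O₆) = 239.253 g/mol, so wt% Fe = 68.131/239.253 × 100 = 28.48%.
36.81 − 28.48 = 8.33 pp.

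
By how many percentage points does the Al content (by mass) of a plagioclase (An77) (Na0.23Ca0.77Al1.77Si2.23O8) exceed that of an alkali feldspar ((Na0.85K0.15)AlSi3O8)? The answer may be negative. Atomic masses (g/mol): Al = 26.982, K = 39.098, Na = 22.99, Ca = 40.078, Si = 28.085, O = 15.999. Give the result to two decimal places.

Al in Na0.23Ca0.77Al1.77Si2.23O8: molar mass 274.527 g/mol; 1.77×26.982 = 47.758 g → 17.40 wt%.
Al in (Na0.85K0.15)AlSi3O8: molar mass 264.635 g/mol; 1×26.982 = 26.982 g → 10.20 wt%.
Difference = 17.40 − 10.20 = 7.20 percentage points.

7.20 percentage points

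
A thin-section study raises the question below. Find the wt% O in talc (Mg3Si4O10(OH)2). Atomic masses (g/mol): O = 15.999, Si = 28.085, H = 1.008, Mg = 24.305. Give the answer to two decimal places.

50.62 weight percent

Formula mass = 3×24.305 + 4×28.085 + 12×15.999 + 2×1.008 = 379.259 g/mol, of which 191.988 g is O.
So O makes up 191.988/379.259 = 0.5062 of the mass, i.e. 50.62%.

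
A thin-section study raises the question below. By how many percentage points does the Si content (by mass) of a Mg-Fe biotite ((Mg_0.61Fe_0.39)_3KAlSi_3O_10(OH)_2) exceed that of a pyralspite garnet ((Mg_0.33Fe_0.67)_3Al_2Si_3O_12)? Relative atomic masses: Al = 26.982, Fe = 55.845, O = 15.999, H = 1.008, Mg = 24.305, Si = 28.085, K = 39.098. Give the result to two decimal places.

0.49 percentage points

Si in (Mg_0.61Fe_0.39)_3KAlSi_3O_10(OH)_2: molar mass 454.156 g/mol; 3×28.085 = 84.255 g → 18.55 wt%.
Si in (Mg_0.33Fe_0.67)_3Al_2Si_3O_12: molar mass 466.517 g/mol; 3×28.085 = 84.255 g → 18.06 wt%.
Difference = 18.55 − 18.06 = 0.49 percentage points.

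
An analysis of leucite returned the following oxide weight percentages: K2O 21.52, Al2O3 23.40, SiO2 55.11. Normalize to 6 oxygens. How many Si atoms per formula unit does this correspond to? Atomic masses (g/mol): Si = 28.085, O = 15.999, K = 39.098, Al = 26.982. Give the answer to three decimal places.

K2O: 21.52/94.195 = 0.22846 mol → 0.45692 mol K, 0.22846 mol O.
Al2O3: 23.40/101.961 = 0.22950 mol → 0.45900 mol Al, 0.68850 mol O.
SiO2: 55.11/60.083 = 0.91723 mol → 0.91723 mol Si, 1.83446 mol O.
Total oxygen = 2.75142 mol. Normalization factor = 6/2.75142 = 2.18069.
Si per 6 O = 0.91723 × 2.18069 = 2.000.

2.000 Si apfu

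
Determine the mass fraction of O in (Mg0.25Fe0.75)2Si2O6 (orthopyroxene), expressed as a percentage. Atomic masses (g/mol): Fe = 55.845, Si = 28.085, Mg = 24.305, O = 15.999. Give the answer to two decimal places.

Molar mass of (Mg0.25Fe0.75)2Si2O6: 0.50×24.305 + 1.50×55.845 + 2×28.085 + 6×15.999 = 248.084 g/mol.
Mass of O per formula unit: 6 × 15.999 = 95.994 g.
Weight fraction O = 95.994 / 248.084 = 0.3869.

38.69 weight percent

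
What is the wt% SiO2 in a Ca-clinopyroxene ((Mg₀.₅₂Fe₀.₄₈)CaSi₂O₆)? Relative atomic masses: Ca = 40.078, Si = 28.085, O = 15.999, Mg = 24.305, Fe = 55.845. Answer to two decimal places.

51.87 wt%

M((Mg₀.₅₂Fe₀.₄₈)CaSi₂O₆) = 231.686 g/mol; M(SiO2) = 60.083 g/mol.
Moles SiO2 per formula unit = 2 Si ÷ 1 = 2.0000.
SiO2 fraction = (2.0000 × 60.083) / 231.686 = 120.166/231.686 = 0.5187.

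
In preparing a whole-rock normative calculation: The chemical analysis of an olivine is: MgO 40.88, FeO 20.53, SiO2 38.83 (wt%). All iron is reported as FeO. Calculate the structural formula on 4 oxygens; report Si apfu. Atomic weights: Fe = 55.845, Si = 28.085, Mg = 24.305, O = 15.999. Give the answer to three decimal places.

0.997 Si apfu

MgO: 40.88/40.304 = 1.01429 mol → 1.01429 mol Mg, 1.01429 mol O.
FeO: 20.53/71.844 = 0.28576 mol → 0.28576 mol Fe, 0.28576 mol O.
SiO2: 38.83/60.083 = 0.64627 mol → 0.64627 mol Si, 1.29254 mol O.
Total oxygen = 2.59259 mol. Normalization factor = 4/2.59259 = 1.54286.
Si per 4 O = 0.64627 × 1.54286 = 0.997.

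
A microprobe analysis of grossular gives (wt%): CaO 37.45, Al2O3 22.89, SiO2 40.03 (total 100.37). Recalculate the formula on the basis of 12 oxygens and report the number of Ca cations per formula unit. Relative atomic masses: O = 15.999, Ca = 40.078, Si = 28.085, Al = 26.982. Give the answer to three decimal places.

2.997 Ca apfu

CaO: 37.45/56.077 = 0.66783 mol → 0.66783 mol Ca, 0.66783 mol O.
Al2O3: 22.89/101.961 = 0.22450 mol → 0.44900 mol Al, 0.67350 mol O.
SiO2: 40.03/60.083 = 0.66625 mol → 0.66625 mol Si, 1.33250 mol O.
Total oxygen = 2.67383 mol. Normalization factor = 12/2.67383 = 4.48794.
Ca per 12 O = 0.66783 × 4.48794 = 2.997.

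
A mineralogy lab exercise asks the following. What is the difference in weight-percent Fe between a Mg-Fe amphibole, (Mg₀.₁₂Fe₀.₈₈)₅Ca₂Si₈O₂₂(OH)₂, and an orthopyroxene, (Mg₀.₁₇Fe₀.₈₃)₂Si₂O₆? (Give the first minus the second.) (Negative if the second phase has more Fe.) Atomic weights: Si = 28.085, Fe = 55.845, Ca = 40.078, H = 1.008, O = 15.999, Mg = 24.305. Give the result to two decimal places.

First mineral: 245.718 g Fe in 951.129 g formula = 25.83 wt% Fe.
Second mineral: 92.703 g Fe in 253.130 g formula = 36.62 wt% Fe.
25.83% − 36.62% gives a difference of -10.79 percentage points.

-10.79 percentage points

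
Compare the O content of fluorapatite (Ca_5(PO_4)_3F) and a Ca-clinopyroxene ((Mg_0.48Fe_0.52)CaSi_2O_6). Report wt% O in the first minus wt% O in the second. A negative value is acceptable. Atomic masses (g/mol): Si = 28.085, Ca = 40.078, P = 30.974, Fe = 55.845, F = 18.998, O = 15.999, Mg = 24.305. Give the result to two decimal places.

M(Ca_5(PO_4)_3F) = 504.298 g/mol, so wt% O = 191.988/504.298 × 100 = 38.07%.
M((Mg_0.48Fe_0.52)CaSi_2O_6) = 232.948 g/mol, so wt% O = 95.994/232.948 × 100 = 41.21%.
38.07 − 41.21 = -3.14 pp.

-3.14 percentage points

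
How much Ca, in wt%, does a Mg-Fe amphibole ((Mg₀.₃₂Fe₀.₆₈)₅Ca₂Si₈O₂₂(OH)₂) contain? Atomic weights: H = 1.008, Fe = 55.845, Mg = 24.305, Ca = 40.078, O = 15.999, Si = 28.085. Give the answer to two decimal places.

8.72 wt%

Molar mass of (Mg₀.₃₂Fe₀.₆₈)₅Ca₂Si₈O₂₂(OH)₂: 1.60·24.305 + 3.40·55.845 + 2·40.078 + 8·28.085 + 24·15.999 + 2·1.008 = 919.589 g/mol.
Mass of Ca per formula unit: 2 × 40.078 = 80.156 g.
Weight fraction Ca = 80.156 / 919.589 = 0.0872.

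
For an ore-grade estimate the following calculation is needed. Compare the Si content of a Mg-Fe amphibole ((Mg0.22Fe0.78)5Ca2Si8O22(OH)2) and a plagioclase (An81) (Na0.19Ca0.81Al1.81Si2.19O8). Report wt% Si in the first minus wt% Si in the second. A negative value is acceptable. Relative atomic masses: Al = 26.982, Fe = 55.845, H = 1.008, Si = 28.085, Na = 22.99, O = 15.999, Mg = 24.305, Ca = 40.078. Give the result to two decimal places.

1.67 percentage points

Si in (Mg0.22Fe0.78)5Ca2Si8O22(OH)2: molar mass 935.359 g/mol; 8×28.085 = 224.680 g → 24.02 wt%.
Si in Na0.19Ca0.81Al1.81Si2.19O8: molar mass 275.167 g/mol; 2.19×28.085 = 61.506 g → 22.35 wt%.
Difference = 24.02 − 22.35 = 1.67 percentage points.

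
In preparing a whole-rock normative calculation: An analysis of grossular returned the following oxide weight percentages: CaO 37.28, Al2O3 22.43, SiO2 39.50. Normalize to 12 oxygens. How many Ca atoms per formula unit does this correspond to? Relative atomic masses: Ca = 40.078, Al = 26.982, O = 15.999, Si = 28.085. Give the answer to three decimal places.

3.022 Ca apfu

37.28 wt% CaO ÷ 56.077 g/mol = 0.66480 mol, giving 0.66480 Ca and 0.66480 O.
22.43 wt% Al2O3 ÷ 101.961 g/mol = 0.21999 mol, giving 0.43998 Al and 0.65997 O.
39.50 wt% SiO2 ÷ 60.083 g/mol = 0.65742 mol, giving 0.65742 Si and 1.31484 O.
Oxygen sums to 2.63961; scaling by 12/2.63961 = 4.54613 puts the formula on 12 O.
Ca: 0.66480 × 4.54613 = 3.022 atoms per formula unit.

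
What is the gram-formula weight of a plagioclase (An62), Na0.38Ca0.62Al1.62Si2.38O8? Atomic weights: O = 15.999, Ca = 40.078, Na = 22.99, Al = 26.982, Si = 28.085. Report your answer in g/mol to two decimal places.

272.13 g/mol

M = 0.38·22.99 + 0.62·40.078 + 1.62·26.982 + 2.38·28.085 + 8·15.999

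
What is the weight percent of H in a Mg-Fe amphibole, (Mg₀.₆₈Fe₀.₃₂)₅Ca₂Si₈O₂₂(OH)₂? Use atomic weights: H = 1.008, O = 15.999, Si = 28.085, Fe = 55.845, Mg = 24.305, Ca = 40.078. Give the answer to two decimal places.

Molar mass of (Mg₀.₆₈Fe₀.₃₂)₅Ca₂Si₈O₂₂(OH)₂: 3.40×24.305 + 1.60×55.845 + 2×40.078 + 8×28.085 + 24×15.999 + 2×1.008 = 862.817 g/mol.
Mass of H per formula unit: 2 × 1.008 = 2.016 g.
Weight fraction H = 2.016 / 862.817 = 0.0023.

0.23 mass %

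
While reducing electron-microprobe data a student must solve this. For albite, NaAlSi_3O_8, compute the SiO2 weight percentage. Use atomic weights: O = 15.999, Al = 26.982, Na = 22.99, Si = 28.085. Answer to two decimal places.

M(NaAlSi_3O_8) = 262.219 g/mol; M(SiO2) = 60.083 g/mol.
Moles SiO2 per formula unit = 3 Si ÷ 1 = 3.0000.
SiO2 fraction = (3.0000 × 60.083) / 262.219 = 180.249/262.219 = 0.6874.

68.74 wt%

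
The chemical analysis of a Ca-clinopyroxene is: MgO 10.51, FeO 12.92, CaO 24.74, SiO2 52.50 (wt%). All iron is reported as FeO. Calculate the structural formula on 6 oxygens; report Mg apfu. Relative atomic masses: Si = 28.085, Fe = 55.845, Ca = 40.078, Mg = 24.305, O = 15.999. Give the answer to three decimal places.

MgO: 10.51/40.304 = 0.26077 mol → 0.26077 mol Mg, 0.26077 mol O.
FeO: 12.92/71.844 = 0.17983 mol → 0.17983 mol Fe, 0.17983 mol O.
CaO: 24.74/56.077 = 0.44118 mol → 0.44118 mol Ca, 0.44118 mol O.
SiO2: 52.50/60.083 = 0.87379 mol → 0.87379 mol Si, 1.74758 mol O.
Total oxygen = 2.62936 mol. Normalization factor = 6/2.62936 = 2.28192.
Mg per 6 O = 0.26077 × 2.28192 = 0.595.

0.595 Mg apfu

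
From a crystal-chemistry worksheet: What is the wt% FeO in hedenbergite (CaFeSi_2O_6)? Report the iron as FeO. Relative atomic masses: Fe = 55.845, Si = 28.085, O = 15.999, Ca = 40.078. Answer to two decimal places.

M(CaFeSi_2O_6) = 248.087 g/mol; M(FeO) = 71.844 g/mol.
Moles FeO per formula unit = 1 Fe ÷ 1 = 1.0000.
FeO fraction = (1.0000 × 71.844) / 248.087 = 71.844/248.087 = 0.2896.

28.96 wt%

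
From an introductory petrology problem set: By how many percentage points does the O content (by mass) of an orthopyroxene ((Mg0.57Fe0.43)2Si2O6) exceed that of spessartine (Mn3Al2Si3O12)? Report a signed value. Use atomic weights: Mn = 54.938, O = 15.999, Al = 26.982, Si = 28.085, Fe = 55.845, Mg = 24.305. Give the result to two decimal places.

3.34 percentage points

O in (Mg0.57Fe0.43)2Si2O6: molar mass 227.898 g/mol; 6×15.999 = 95.994 g → 42.12 wt%.
O in Mn3Al2Si3O12: molar mass 495.021 g/mol; 12×15.999 = 191.988 g → 38.78 wt%.
Difference = 42.12 − 38.78 = 3.34 percentage points.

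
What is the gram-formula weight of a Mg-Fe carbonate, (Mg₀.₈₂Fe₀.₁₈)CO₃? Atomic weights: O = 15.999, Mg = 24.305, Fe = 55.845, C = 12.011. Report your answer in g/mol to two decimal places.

M = 0.82*24.305 + 0.18*55.845 + 1*12.011 + 3*15.999

89.99 g/mol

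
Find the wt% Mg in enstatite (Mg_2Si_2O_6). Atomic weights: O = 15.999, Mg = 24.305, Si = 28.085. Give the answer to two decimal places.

24.21 mass %

M(Mg_2Si_2O_6) = 200.774 g/mol.
Mg contributes 2 × 24.305 = 48.610 g per mole.
48.610/200.774 = 0.2421 → 24.21%.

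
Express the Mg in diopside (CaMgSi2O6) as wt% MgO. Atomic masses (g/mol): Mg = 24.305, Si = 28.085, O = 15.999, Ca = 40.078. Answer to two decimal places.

M(CaMgSi2O6) = 216.547 g/mol; M(MgO) = 40.304 g/mol.
Moles MgO per formula unit = 1 Mg ÷ 1 = 1.0000.
MgO fraction = (1.0000 × 40.304) / 216.547 = 40.304/216.547 = 0.1861.

18.61 wt%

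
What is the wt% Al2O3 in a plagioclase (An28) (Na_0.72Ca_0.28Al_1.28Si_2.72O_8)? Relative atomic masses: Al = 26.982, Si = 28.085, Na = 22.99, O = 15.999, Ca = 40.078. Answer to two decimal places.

24.47 wt%

Molar mass of Na_0.72Ca_0.28Al_1.28Si_2.72O_8 = 0.72×22.99 + 0.28×40.078 + 1.28×26.982 + 2.72×28.085 + 8×15.999 = 266.695 g/mol.
Each formula unit contains 1.28 Al, equivalent to 1.28/2 = 0.6400 mol Al2O3.
M(Al2O3) = 2×26.982 + 3×15.999 = 101.961 g/mol.
Mass of Al2O3 per formula unit = 0.6400 × 101.961 = 65.255 g.
Al2O3 wt% = 65.255 / 266.695 × 100 = 24.47%.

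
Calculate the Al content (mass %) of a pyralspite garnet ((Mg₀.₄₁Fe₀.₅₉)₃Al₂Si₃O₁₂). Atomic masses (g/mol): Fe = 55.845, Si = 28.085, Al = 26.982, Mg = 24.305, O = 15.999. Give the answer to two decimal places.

Molar mass of (Mg₀.₄₁Fe₀.₅₉)₃Al₂Si₃O₁₂: 1.23·24.305 + 1.77·55.845 + 2·26.982 + 3·28.085 + 12·15.999 = 458.948 g/mol.
Mass of Al per formula unit: 2 × 26.982 = 53.964 g.
Weight fraction Al = 53.964 / 458.948 = 0.1176.

11.76 mass %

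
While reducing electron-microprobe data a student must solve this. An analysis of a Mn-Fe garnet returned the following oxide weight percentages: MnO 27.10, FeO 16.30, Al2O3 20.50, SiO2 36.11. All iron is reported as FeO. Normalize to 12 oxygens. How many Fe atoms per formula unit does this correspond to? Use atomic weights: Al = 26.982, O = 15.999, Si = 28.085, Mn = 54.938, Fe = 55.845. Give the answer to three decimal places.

1.128 Fe apfu

MnO: 27.10/70.937 = 0.38203 mol → 0.38203 mol Mn, 0.38203 mol O.
FeO: 16.30/71.844 = 0.22688 mol → 0.22688 mol Fe, 0.22688 mol O.
Al2O3: 20.50/101.961 = 0.20106 mol → 0.40212 mol Al, 0.60318 mol O.
SiO2: 36.11/60.083 = 0.60100 mol → 0.60100 mol Si, 1.20200 mol O.
Total oxygen = 2.41409 mol. Normalization factor = 12/2.41409 = 4.97082.
Fe per 12 O = 0.22688 × 4.97082 = 1.128.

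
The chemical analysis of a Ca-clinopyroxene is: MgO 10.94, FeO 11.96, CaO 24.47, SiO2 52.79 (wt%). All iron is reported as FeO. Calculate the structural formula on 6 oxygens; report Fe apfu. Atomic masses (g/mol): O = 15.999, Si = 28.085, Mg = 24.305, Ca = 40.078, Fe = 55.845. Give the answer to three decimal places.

0.380 Fe apfu

MgO: 10.94/40.304 = 0.27144 mol → 0.27144 mol Mg, 0.27144 mol O.
FeO: 11.96/71.844 = 0.16647 mol → 0.16647 mol Fe, 0.16647 mol O.
CaO: 24.47/56.077 = 0.43636 mol → 0.43636 mol Ca, 0.43636 mol O.
SiO2: 52.79/60.083 = 0.87862 mol → 0.87862 mol Si, 1.75724 mol O.
Total oxygen = 2.63151 mol. Normalization factor = 6/2.63151 = 2.28006.
Fe per 6 O = 0.16647 × 2.28006 = 0.380.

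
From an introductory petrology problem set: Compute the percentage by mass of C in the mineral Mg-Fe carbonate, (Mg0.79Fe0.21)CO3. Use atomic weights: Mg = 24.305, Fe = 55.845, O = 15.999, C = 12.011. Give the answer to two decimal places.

Molar mass of (Mg0.79Fe0.21)CO3: 0.79×24.305 + 0.21×55.845 + 1×12.011 + 3×15.999 = 90.936 g/mol.
Mass of C per formula unit: 1 × 12.011 = 12.011 g.
Weight fraction C = 12.011 / 90.936 = 0.1321.

13.21 wt%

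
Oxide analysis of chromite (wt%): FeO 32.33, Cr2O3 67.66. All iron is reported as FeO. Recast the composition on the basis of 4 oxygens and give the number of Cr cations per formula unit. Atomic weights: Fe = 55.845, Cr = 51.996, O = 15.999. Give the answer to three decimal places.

1.995 Cr apfu

32.33 wt% FeO ÷ 71.844 g/mol = 0.45000 mol, giving 0.45000 Fe and 0.45000 O.
67.66 wt% Cr2O3 ÷ 151.989 g/mol = 0.44516 mol, giving 0.89032 Cr and 1.33548 O.
Oxygen sums to 1.78548; scaling by 4/1.78548 = 2.24029 puts the formula on 4 O.
Cr: 0.89032 × 2.24029 = 1.995 atoms per formula unit.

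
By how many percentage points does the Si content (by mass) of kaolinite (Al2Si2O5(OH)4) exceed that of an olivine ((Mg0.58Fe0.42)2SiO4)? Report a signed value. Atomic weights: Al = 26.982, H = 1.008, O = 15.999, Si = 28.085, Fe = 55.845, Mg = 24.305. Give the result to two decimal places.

First mineral: 56.170 g Si in 258.157 g formula = 21.76 wt% Si.
Second mineral: 28.085 g Si in 167.185 g formula = 16.80 wt% Si.
21.76% − 16.80% gives a difference of 4.96 percentage points.

4.96 percentage points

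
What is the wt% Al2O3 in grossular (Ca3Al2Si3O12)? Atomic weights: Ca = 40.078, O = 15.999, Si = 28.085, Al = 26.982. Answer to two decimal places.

22.64 wt%

M(Ca3Al2Si3O12) = 450.441 g/mol; M(Al2O3) = 101.961 g/mol.
Moles Al2O3 per formula unit = 2 Al ÷ 2 = 1.0000.
Al2O3 fraction = (1.0000 × 101.961) / 450.441 = 101.961/450.441 = 0.2264.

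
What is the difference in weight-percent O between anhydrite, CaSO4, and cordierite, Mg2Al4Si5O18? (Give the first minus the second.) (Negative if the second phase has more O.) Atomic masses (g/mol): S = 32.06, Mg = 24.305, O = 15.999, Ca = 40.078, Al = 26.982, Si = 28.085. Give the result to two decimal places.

-2.22 percentage points

M(CaSO4) = 136.134 g/mol, so wt% O = 63.996/136.134 × 100 = 47.01%.
M(Mg2Al4Si5O18) = 584.945 g/mol, so wt% O = 287.982/584.945 × 100 = 49.23%.
47.01 − 49.23 = -2.22 pp.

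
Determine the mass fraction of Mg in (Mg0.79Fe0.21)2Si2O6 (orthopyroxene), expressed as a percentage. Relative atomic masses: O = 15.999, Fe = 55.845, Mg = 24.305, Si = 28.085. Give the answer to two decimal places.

M((Mg0.79Fe0.21)2Si2O6) = 214.021 g/mol.
Mg contributes 1.58 × 24.305 = 38.402 g per mole.
38.402/214.021 = 0.1794 → 17.94%.

17.94 wt%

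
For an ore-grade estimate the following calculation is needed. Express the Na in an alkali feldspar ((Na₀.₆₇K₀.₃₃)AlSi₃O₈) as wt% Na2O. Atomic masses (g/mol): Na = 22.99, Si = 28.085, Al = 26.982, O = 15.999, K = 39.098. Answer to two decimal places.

M((Na₀.₆₇K₀.₃₃)AlSi₃O₈) = 267.535 g/mol; M(Na2O) = 61.979 g/mol.
Moles Na2O per formula unit = 0.67 Na ÷ 2 = 0.3350.
Na2O fraction = (0.3350 × 61.979) / 267.535 = 20.763/267.535 = 0.0776.

7.76 wt%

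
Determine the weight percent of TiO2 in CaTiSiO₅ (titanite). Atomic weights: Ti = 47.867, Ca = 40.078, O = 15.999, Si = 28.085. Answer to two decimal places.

40.74 wt%

Molar mass of CaTiSiO₅ = 1·40.078 + 1·47.867 + 1·28.085 + 5·15.999 = 196.025 g/mol.
Each formula unit contains 1 Ti, equivalent to 1/1 = 1.0000 mol TiO2.
M(TiO2) = 1×47.867 + 2×15.999 = 79.865 g/mol.
Mass of TiO2 per formula unit = 1.0000 × 79.865 = 79.865 g.
TiO2 wt% = 79.865 / 196.025 × 100 = 40.74%.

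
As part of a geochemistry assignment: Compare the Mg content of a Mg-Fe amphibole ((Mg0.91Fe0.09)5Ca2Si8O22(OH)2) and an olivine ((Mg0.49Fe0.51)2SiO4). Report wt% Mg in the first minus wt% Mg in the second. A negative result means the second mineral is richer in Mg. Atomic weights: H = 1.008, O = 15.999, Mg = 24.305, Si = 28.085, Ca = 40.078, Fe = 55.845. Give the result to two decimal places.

First mineral: 110.588 g Mg in 826.546 g formula = 13.38 wt% Mg.
Second mineral: 23.819 g Mg in 172.862 g formula = 13.78 wt% Mg.
13.38% − 13.78% gives a difference of -0.40 percentage points.

-0.40 percentage points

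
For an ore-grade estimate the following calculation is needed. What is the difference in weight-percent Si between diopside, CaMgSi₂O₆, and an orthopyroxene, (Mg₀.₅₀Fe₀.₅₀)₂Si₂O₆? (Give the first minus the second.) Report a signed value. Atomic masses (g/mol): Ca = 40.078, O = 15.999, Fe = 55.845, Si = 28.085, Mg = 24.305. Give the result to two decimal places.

1.76 percentage points

Si in CaMgSi₂O₆: molar mass 216.547 g/mol; 2×28.085 = 56.170 g → 25.94 wt%.
Si in (Mg₀.₅₀Fe₀.₅₀)₂Si₂O₆: molar mass 232.314 g/mol; 2×28.085 = 56.170 g → 24.18 wt%.
Difference = 25.94 − 24.18 = 1.76 percentage points.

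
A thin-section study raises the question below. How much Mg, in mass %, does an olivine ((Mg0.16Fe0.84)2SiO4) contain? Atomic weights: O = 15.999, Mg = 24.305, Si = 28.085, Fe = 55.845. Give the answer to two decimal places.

4.02 mass %

Molar mass of (Mg0.16Fe0.84)2SiO4: 0.32×24.305 + 1.68×55.845 + 1×28.085 + 4×15.999 = 193.678 g/mol.
Mass of Mg per formula unit: 0.32 × 24.305 = 7.778 g.
Weight fraction Mg = 7.778 / 193.678 = 0.0402.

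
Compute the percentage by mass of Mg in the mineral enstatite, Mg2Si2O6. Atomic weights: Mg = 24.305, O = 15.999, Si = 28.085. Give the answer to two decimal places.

Formula mass = 2*24.305 + 2*28.085 + 6*15.999 = 200.774 g/mol, of which 48.610 g is Mg.
So Mg makes up 48.610/200.774 = 0.2421 of the mass, i.e. 24.21%.

24.21 mass %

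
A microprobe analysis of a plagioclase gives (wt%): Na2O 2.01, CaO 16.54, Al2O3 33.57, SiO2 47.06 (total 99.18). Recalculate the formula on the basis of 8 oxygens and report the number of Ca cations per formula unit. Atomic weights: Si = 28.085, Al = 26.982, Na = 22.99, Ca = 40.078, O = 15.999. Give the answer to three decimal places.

0.819 Ca apfu

Na2O: 2.01/61.979 = 0.03243 mol → 0.06486 mol Na, 0.03243 mol O.
CaO: 16.54/56.077 = 0.29495 mol → 0.29495 mol Ca, 0.29495 mol O.
Al2O3: 33.57/101.961 = 0.32924 mol → 0.65848 mol Al, 0.98772 mol O.
SiO2: 47.06/60.083 = 0.78325 mol → 0.78325 mol Si, 1.56650 mol O.
Total oxygen = 2.88160 mol. Normalization factor = 8/2.88160 = 2.77624.
Ca per 8 O = 0.29495 × 2.77624 = 0.819.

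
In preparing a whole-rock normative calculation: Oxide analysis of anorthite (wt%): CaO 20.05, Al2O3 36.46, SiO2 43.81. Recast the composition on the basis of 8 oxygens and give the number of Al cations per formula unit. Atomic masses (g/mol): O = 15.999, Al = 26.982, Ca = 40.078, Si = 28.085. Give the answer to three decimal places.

1.981 Al apfu

CaO (M=56.077): mol = 0.35754; Ca = 0.35754, O = 0.35754.
Al2O3 (M=101.961): mol = 0.35759; Al = 0.71518, O = 1.07277.
SiO2 (M=60.083): mol = 0.72916; Si = 0.72916, O = 1.45832.
ΣO = 2.88863; factor = 8/ΣO = 2.76948.
Al apfu = 0.71518 × 2.76948 = 1.981.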